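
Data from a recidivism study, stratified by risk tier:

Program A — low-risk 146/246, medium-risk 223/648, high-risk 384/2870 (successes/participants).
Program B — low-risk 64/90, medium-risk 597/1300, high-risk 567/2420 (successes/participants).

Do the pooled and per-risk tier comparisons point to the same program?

Yes

Low-risk: Program A 146/246 = 59.3%, Program B 64/90 = 71.1% → Program B
Medium-risk: Program A 223/648 = 34.4%, Program B 597/1300 = 45.9% → Program B
High-risk: Program A 384/2870 = 13.4%, Program B 567/2420 = 23.4% → Program B
Overall: Program A 753/3764 = 20.0%, Program B 1228/3810 = 32.2% → Program B
Program B wins overall and in every risk group — no reversal.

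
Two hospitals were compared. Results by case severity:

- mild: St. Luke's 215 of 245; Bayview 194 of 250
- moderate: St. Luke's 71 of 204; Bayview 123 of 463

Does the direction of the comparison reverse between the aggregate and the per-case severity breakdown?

No

Mild: St. Luke's 215/245 = 87.8%, Bayview 194/250 = 77.6% → St. Luke's
Moderate: St. Luke's 71/204 = 34.8%, Bayview 123/463 = 26.6% → St. Luke's
Overall: St. Luke's 286/449 = 63.7%, Bayview 317/713 = 44.5% → St. Luke's
St. Luke's wins overall and in every case group — no reversal.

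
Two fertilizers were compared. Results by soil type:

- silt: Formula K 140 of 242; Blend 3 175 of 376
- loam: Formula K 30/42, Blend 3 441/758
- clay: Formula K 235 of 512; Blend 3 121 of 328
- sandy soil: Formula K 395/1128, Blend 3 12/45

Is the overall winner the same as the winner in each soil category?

No

Silt: Formula K 140/242 = 57.9%, Blend 3 175/376 = 46.5% → Formula K
Loam: Formula K 30/42 = 71.4%, Blend 3 441/758 = 58.2% → Formula K
Clay: Formula K 235/512 = 45.9%, Blend 3 121/328 = 36.9% → Formula K
Sandy soil: Formula K 395/1128 = 35.0%, Blend 3 12/45 = 26.7% → Formula K
Overall: Formula K 800/1924 = 41.6%, Blend 3 749/1507 = 49.7% → Blend 3
Formula K wins each soil group but Blend 3 wins overall — the comparison reverses. Formula K's plots skew toward sandy soil, which has a lower base rate.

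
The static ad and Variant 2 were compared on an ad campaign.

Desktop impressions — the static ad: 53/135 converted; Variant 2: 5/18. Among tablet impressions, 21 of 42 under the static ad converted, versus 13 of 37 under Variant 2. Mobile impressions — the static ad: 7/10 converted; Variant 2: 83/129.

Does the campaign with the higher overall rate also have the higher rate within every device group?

No

Desktop: the static ad 53/135 = 39.3%, Variant 2 5/18 = 27.8% → the static ad
Tablet: the static ad 21/42 = 50.0%, Variant 2 13/37 = 35.1% → the static ad
Mobile: the static ad 7/10 = 70.0%, Variant 2 83/129 = 64.3% → the static ad
Overall: the static ad 81/187 = 43.3%, Variant 2 101/184 = 54.9% → Variant 2
The static ad wins each device group but Variant 2 wins overall — the comparison reverses. The static ad's impressions skew toward desktop, which has a lower base rate.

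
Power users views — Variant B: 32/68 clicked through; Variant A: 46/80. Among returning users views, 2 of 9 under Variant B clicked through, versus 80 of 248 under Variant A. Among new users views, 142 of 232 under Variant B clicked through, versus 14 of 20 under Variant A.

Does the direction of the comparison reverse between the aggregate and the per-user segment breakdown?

Yes

Power users: Variant B 32/68 = 47.1%, Variant A 46/80 = 57.5% → Variant A
Returning users: Variant B 2/9 = 22.2%, Variant A 80/248 = 32.3% → Variant A
New users: Variant B 142/232 = 61.2%, Variant A 14/20 = 70.0% → Variant A
Overall: Variant B 176/309 = 57.0%, Variant A 140/348 = 40.2% → Variant B
Variant A wins each user group but Variant B wins overall — the comparison reverses. Variant A's views skew toward returning users, which has a lower base rate.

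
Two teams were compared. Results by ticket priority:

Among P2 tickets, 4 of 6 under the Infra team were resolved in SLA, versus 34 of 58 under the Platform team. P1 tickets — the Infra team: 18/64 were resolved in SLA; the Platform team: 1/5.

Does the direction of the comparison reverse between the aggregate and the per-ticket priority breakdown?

P2: the Infra team 4/6 = 66.7%, the Platform team 34/58 = 58.6% → the Infra team
P1: the Infra team 18/64 = 28.1%, the Platform team 1/5 = 20.0% → the Infra team
Overall: the Infra team 22/70 = 31.4%, the Platform team 35/63 = 55.6% → the Platform team
The Infra team wins each ticket group but the Platform team wins overall — the comparison reverses. The Infra team's tickets skew toward P1, which has a lower base rate.

Yes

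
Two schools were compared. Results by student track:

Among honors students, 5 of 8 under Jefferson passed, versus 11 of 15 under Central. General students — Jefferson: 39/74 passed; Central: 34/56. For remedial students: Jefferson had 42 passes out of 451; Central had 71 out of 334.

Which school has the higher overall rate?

Honors: Jefferson 5/8 = 62.5%, Central 11/15 = 73.3% → Central
General: Jefferson 39/74 = 52.7%, Central 34/56 = 60.7% → Central
Remedial: Jefferson 42/451 = 9.3%, Central 71/334 = 21.3% → Central
Overall: Jefferson 86/533 = 16.1%, Central 116/405 = 28.6% → Central

Central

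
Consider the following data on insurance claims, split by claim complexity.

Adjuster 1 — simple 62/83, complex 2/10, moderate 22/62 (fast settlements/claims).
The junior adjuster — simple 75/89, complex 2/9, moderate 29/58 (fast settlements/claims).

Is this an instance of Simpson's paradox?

Simple: Adjuster 1 62/83 = 74.7%, the junior adjuster 75/89 = 84.3% → the junior adjuster
Complex: Adjuster 1 2/10 = 20.0%, the junior adjuster 2/9 = 22.2% → the junior adjuster
Moderate: Adjuster 1 22/62 = 35.5%, the junior adjuster 29/58 = 50.0% → the junior adjuster
Overall: Adjuster 1 86/155 = 55.5%, the junior adjuster 106/156 = 67.9% → the junior adjuster
The junior adjuster wins overall and in every claim group — no reversal.

No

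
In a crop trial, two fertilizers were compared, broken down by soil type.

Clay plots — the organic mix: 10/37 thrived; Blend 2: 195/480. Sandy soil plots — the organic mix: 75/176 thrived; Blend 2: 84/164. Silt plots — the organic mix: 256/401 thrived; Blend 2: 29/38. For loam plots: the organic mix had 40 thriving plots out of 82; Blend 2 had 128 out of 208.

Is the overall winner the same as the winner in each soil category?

Clay: the organic mix 10/37 = 27.0%, Blend 2 195/480 = 40.6% → Blend 2
Sandy soil: the organic mix 75/176 = 42.6%, Blend 2 84/164 = 51.2% → Blend 2
Silt: the organic mix 256/401 = 63.8%, Blend 2 29/38 = 76.3% → Blend 2
Loam: the organic mix 40/82 = 48.8%, Blend 2 128/208 = 61.5% → Blend 2
Overall: the organic mix 381/696 = 54.7%, Blend 2 436/890 = 49.0% → the organic mix
Blend 2 wins each soil group but the organic mix wins overall — the comparison reverses. Blend 2's plots skew toward clay, which has a lower base rate.

No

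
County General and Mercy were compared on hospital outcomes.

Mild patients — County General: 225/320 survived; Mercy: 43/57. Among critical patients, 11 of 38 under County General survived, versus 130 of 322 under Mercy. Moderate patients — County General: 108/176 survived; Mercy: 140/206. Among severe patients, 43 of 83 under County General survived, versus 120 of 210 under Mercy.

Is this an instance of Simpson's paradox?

Mild: County General 225/320 = 70.3%, Mercy 43/57 = 75.4% → Mercy
Critical: County General 11/38 = 28.9%, Mercy 130/322 = 40.4% → Mercy
Moderate: County General 108/176 = 61.4%, Mercy 140/206 = 68.0% → Mercy
Severe: County General 43/83 = 51.8%, Mercy 120/210 = 57.1% → Mercy
Overall: County General 387/617 = 62.7%, Mercy 433/795 = 54.5% → County General
Mercy wins each case group but County General wins overall — the comparison reverses. Mercy's patients skew toward critical, which has a lower base rate.

Yes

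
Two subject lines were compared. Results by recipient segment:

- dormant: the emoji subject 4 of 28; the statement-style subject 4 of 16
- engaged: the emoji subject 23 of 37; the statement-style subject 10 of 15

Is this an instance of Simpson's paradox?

Dormant: the emoji subject 4/28 = 14.3%, the statement-style subject 4/16 = 25.0% → the statement-style subject
Engaged: the emoji subject 23/37 = 62.2%, the statement-style subject 10/15 = 66.7% → the statement-style subject
Overall: the emoji subject 27/65 = 41.5%, the statement-style subject 14/31 = 45.2% → the statement-style subject
The statement-style subject wins overall and in every recipient group — no reversal.

No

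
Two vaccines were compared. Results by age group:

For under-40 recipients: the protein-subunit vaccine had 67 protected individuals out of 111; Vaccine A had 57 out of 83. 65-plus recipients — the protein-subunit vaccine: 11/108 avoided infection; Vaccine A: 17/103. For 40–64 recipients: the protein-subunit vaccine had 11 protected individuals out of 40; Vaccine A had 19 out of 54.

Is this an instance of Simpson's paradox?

Under-40: the protein-subunit vaccine 67/111 = 60.4%, Vaccine A 57/83 = 68.7% → Vaccine A
65-plus: the protein-subunit vaccine 11/108 = 10.2%, Vaccine A 17/103 = 16.5% → Vaccine A
40–64: the protein-subunit vaccine 11/40 = 27.5%, Vaccine A 19/54 = 35.2% → Vaccine A
Overall: the protein-subunit vaccine 89/259 = 34.4%, Vaccine A 93/240 = 38.8% → Vaccine A
Vaccine A wins overall and in every age group — no reversal.

No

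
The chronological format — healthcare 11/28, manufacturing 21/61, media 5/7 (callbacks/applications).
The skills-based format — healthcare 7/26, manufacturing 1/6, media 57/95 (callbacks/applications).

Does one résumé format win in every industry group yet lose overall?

Yes

Healthcare: the chronological format 11/28 = 39.3%, the skills-based format 7/26 = 26.9% → the chronological format
Manufacturing: the chronological format 21/61 = 34.4%, the skills-based format 1/6 = 16.7% → the chronological format
Media: the chronological format 5/7 = 71.4%, the skills-based format 57/95 = 60.0% → the chronological format
Overall: the chronological format 37/96 = 38.5%, the skills-based format 65/127 = 51.2% → the skills-based format
The chronological format wins each industry group but the skills-based format wins overall — the comparison reverses. The chronological format's applications skew toward manufacturing, which has a lower base rate.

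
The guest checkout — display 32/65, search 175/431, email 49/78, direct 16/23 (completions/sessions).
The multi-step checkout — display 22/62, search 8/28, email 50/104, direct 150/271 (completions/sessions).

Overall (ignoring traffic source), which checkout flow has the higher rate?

Display: the guest checkout 32/65 = 49.2%, the multi-step checkout 22/62 = 35.5% → the guest checkout
Search: the guest checkout 175/431 = 40.6%, the multi-step checkout 8/28 = 28.6% → the guest checkout
Email: the guest checkout 49/78 = 62.8%, the multi-step checkout 50/104 = 48.1% → the guest checkout
Direct: the guest checkout 16/23 = 69.6%, the multi-step checkout 150/271 = 55.4% → the guest checkout
Overall: the guest checkout 272/597 = 45.6%, the multi-step checkout 230/465 = 49.5% → the multi-step checkout
(The guest checkout wins every traffic group but the multi-step checkout wins overall — the guest checkout's sessions skew toward the low-rate search group.)

the multi-step checkout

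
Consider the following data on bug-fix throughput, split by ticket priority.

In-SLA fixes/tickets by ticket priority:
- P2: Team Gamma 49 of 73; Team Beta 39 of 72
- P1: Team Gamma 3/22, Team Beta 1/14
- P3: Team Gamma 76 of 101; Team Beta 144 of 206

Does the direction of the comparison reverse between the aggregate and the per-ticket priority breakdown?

P2: Team Gamma 49/73 = 67.1%, Team Beta 39/72 = 54.2% → Team Gamma
P1: Team Gamma 3/22 = 13.6%, Team Beta 1/14 = 7.1% → Team Gamma
P3: Team Gamma 76/101 = 75.2%, Team Beta 144/206 = 69.9% → Team Gamma
Overall: Team Gamma 128/196 = 65.3%, Team Beta 184/292 = 63.0% → Team Gamma
Team Gamma wins overall and in every ticket group — no reversal.

No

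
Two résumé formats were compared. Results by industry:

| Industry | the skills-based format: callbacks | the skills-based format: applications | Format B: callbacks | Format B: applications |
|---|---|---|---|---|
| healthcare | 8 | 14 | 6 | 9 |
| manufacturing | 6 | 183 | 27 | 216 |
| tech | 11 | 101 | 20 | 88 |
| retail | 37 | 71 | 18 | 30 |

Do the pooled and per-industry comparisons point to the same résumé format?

Healthcare: the skills-based format 8/14 = 57.1%, Format B 6/9 = 66.7% → Format B
Manufacturing: the skills-based format 6/183 = 3.3%, Format B 27/216 = 12.5% → Format B
Tech: the skills-based format 11/101 = 10.9%, Format B 20/88 = 22.7% → Format B
Retail: the skills-based format 37/71 = 52.1%, Format B 18/30 = 60.0% → Format B
Overall: the skills-based format 62/369 = 16.8%, Format B 71/343 = 20.7% → Format B
Format B wins overall and in every industry group — no reversal.

Yes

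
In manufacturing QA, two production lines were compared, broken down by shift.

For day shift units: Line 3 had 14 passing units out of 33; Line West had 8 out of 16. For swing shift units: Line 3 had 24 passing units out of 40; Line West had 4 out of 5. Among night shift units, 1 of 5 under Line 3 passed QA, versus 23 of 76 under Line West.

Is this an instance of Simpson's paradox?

Yes

Day shift: Line 3 14/33 = 42.4%, Line West 8/16 = 50.0% → Line West
Swing shift: Line 3 24/40 = 60.0%, Line West 4/5 = 80.0% → Line West
Night shift: Line 3 1/5 = 20.0%, Line West 23/76 = 30.3% → Line West
Overall: Line 3 39/78 = 50.0%, Line West 35/97 = 36.1% → Line 3
Line West wins each shift group but Line 3 wins overall — the comparison reverses. Line West's units skew toward night shift, which has a lower base rate.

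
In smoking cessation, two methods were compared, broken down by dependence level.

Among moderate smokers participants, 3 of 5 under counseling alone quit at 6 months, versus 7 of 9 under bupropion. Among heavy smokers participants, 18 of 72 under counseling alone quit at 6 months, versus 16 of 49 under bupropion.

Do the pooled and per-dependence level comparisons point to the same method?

Yes

Moderate smokers: counseling alone 3/5 = 60.0%, bupropion 7/9 = 77.8% → bupropion
Heavy smokers: counseling alone 18/72 = 25.0%, bupropion 16/49 = 32.7% → bupropion
Overall: counseling alone 21/77 = 27.3%, bupropion 23/58 = 39.7% → bupropion
Bupropion wins overall and in every dependence group — no reversal.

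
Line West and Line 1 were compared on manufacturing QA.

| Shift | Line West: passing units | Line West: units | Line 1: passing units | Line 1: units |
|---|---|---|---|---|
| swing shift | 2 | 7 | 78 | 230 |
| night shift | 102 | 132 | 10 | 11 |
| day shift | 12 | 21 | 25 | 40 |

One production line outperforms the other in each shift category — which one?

Swing shift: Line West 2/7 = 28.6%, Line 1 78/230 = 33.9% → Line 1
Night shift: Line West 102/132 = 77.3%, Line 1 10/11 = 90.9% → Line 1
Day shift: Line West 12/21 = 57.1%, Line 1 25/40 = 62.5% → Line 1
Line 1 has the higher rate in all 3 groups.

Line 1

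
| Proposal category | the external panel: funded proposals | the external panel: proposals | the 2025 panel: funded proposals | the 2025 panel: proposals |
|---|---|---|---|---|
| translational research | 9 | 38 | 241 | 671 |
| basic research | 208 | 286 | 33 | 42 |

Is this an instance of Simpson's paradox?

Translational research: the external panel 9/38 = 23.7%, the 2025 panel 241/671 = 35.9% → the 2025 panel
Basic research: the external panel 208/286 = 72.7%, the 2025 panel 33/42 = 78.6% → the 2025 panel
Overall: the external panel 217/324 = 67.0%, the 2025 panel 274/713 = 38.4% → the external panel
The 2025 panel wins each proposal group but the external panel wins overall — the comparison reverses. The 2025 panel's proposals skew toward translational research, which has a lower base rate.

Yes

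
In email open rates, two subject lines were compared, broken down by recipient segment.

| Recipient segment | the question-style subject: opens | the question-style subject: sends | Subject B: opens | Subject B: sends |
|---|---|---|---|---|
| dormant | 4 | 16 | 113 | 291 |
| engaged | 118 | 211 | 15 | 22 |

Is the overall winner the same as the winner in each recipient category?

No

Dormant: the question-style subject 4/16 = 25.0%, Subject B 113/291 = 38.8% → Subject B
Engaged: the question-style subject 118/211 = 55.9%, Subject B 15/22 = 68.2% → Subject B
Overall: the question-style subject 122/227 = 53.7%, Subject B 128/313 = 40.9% → the question-style subject
Subject B wins each recipient group but the question-style subject wins overall — the comparison reverses. Subject B's sends skew toward dormant, which has a lower base rate.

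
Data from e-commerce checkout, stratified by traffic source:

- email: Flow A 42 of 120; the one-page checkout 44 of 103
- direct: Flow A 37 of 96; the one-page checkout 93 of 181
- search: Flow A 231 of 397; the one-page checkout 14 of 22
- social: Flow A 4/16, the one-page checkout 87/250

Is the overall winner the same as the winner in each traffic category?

No

Email: Flow A 42/120 = 35.0%, the one-page checkout 44/103 = 42.7% → the one-page checkout
Direct: Flow A 37/96 = 38.5%, the one-page checkout 93/181 = 51.4% → the one-page checkout
Search: Flow A 231/397 = 58.2%, the one-page checkout 14/22 = 63.6% → the one-page checkout
Social: Flow A 4/16 = 25.0%, the one-page checkout 87/250 = 34.8% → the one-page checkout
Overall: Flow A 314/629 = 49.9%, the one-page checkout 238/556 = 42.8% → Flow A
The one-page checkout wins each traffic group but Flow A wins overall — the comparison reverses. The one-page checkout's sessions skew toward social, which has a lower base rate.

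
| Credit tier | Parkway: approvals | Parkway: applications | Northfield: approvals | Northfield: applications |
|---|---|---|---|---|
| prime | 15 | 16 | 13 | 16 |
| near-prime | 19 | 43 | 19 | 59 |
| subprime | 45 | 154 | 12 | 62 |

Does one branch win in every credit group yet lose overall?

Prime: Parkway 15/16 = 93.8%, Northfield 13/16 = 81.2% → Parkway
Near-prime: Parkway 19/43 = 44.2%, Northfield 19/59 = 32.2% → Parkway
Subprime: Parkway 45/154 = 29.2%, Northfield 12/62 = 19.4% → Parkway
Overall: Parkway 79/213 = 37.1%, Northfield 44/137 = 32.1% → Parkway
Parkway wins overall and in every credit group — no reversal.

No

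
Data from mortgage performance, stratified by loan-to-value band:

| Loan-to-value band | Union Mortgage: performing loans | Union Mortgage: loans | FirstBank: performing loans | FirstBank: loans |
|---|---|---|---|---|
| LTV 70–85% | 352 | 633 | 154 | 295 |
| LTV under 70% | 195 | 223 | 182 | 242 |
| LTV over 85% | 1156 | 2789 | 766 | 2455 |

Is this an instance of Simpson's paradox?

LTV 70–85%: Union Mortgage 352/633 = 55.6%, FirstBank 154/295 = 52.2% → Union Mortgage
LTV under 70%: Union Mortgage 195/223 = 87.4%, FirstBank 182/242 = 75.2% → Union Mortgage
LTV over 85%: Union Mortgage 1156/2789 = 41.4%, FirstBank 766/2455 = 31.2% → Union Mortgage
Overall: Union Mortgage 1703/3645 = 46.7%, FirstBank 1102/2992 = 36.8% → Union Mortgage
Union Mortgage wins overall and in every loan-to-value group — no reversal.

No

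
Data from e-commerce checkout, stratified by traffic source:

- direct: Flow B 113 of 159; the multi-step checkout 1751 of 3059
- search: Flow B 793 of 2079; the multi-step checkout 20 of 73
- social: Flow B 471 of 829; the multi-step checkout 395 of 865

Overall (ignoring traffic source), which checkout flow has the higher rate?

Direct: Flow B 113/159 = 71.1%, the multi-step checkout 1751/3059 = 57.2% → Flow B
Search: Flow B 793/2079 = 38.1%, the multi-step checkout 20/73 = 27.4% → Flow B
Social: Flow B 471/829 = 56.8%, the multi-step checkout 395/865 = 45.7% → Flow B
Overall: Flow B 1377/3067 = 44.9%, the multi-step checkout 2166/3997 = 54.2% → the multi-step checkout
(Flow B wins every traffic group but the multi-step checkout wins overall — Flow B's sessions skew toward the low-rate search group.)

the multi-step checkout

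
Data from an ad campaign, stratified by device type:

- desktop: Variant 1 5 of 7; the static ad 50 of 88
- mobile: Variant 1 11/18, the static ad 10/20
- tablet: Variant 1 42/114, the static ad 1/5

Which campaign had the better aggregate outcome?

Desktop: Variant 1 5/7 = 71.4%, the static ad 50/88 = 56.8% → Variant 1
Mobile: Variant 1 11/18 = 61.1%, the static ad 10/20 = 50.0% → Variant 1
Tablet: Variant 1 42/114 = 36.8%, the static ad 1/5 = 20.0% → Variant 1
Overall: Variant 1 58/139 = 41.7%, the static ad 61/113 = 54.0% → the static ad
(Variant 1 wins every device group but the static ad wins overall — Variant 1's impressions skew toward the low-rate tablet group.)

the static ad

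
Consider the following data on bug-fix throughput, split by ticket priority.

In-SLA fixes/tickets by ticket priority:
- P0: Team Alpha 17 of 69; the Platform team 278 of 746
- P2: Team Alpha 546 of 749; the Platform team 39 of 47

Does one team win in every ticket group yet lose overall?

P0: Team Alpha 17/69 = 24.6%, the Platform team 278/746 = 37.3% → the Platform team
P2: Team Alpha 546/749 = 72.9%, the Platform team 39/47 = 83.0% → the Platform team
Overall: Team Alpha 563/818 = 68.8%, the Platform team 317/793 = 40.0% → Team Alpha
The Platform team wins each ticket group but Team Alpha wins overall — the comparison reverses. The Platform team's tickets skew toward P0, which has a lower base rate.

Yes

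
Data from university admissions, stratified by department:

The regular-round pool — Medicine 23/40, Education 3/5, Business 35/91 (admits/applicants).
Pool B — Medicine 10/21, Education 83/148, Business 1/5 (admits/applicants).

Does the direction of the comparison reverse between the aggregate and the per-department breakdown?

Yes

Medicine: the regular-round pool 23/40 = 57.5%, Pool B 10/21 = 47.6% → the regular-round pool
Education: the regular-round pool 3/5 = 60.0%, Pool B 83/148 = 56.1% → the regular-round pool
Business: the regular-round pool 35/91 = 38.5%, Pool B 1/5 = 20.0% → the regular-round pool
Overall: the regular-round pool 61/136 = 44.9%, Pool B 94/174 = 54.0% → Pool B
The regular-round pool wins each department group but Pool B wins overall — the comparison reverses. The regular-round pool's applicants skew toward Business, which has a lower base rate.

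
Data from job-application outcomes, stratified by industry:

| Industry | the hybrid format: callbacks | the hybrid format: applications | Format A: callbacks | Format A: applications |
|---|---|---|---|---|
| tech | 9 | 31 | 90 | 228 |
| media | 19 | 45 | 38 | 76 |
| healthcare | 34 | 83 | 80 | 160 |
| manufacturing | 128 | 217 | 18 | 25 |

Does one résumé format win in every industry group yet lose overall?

Tech: the hybrid format 9/31 = 29.0%, Format A 90/228 = 39.5% → Format A
Media: the hybrid format 19/45 = 42.2%, Format A 38/76 = 50.0% → Format A
Healthcare: the hybrid format 34/83 = 41.0%, Format A 80/160 = 50.0% → Format A
Manufacturing: the hybrid format 128/217 = 59.0%, Format A 18/25 = 72.0% → Format A
Overall: the hybrid format 190/376 = 50.5%, Format A 226/489 = 46.2% → the hybrid format
Format A wins each industry group but the hybrid format wins overall — the comparison reverses. Format A's applications skew toward tech, which has a lower base rate.

Yes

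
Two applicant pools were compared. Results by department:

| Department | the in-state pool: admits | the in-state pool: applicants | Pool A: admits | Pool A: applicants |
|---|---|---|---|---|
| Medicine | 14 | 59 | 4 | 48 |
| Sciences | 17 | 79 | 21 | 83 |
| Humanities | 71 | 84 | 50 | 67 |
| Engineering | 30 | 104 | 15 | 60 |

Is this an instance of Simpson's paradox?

No

Medicine: the in-state pool 14/59 = 23.7%, Pool A 4/48 = 8.3% → the in-state pool
Sciences: the in-state pool 17/79 = 21.5%, Pool A 21/83 = 25.3% → Pool A
Humanities: the in-state pool 71/84 = 84.5%, Pool A 50/67 = 74.6% → the in-state pool
Engineering: the in-state pool 30/104 = 28.8%, Pool A 15/60 = 25.0% → the in-state pool
Overall: the in-state pool 132/326 = 40.5%, Pool A 90/258 = 34.9% → the in-state pool
Neither sweeps: the in-state pool wins 3 of 4 groups, Pool A wins 1. The in-state pool wins overall but not every group — no Simpson reversal.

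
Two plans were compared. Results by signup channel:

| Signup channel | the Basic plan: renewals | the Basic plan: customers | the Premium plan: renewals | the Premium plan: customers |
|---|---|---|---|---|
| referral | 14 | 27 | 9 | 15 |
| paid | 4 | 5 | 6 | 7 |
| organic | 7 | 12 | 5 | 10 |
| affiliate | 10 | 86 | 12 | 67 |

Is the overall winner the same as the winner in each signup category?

Referral: the Basic plan 14/27 = 51.9%, the Premium plan 9/15 = 60.0% → the Premium plan
Paid: the Basic plan 4/5 = 80.0%, the Premium plan 6/7 = 85.7% → the Premium plan
Organic: the Basic plan 7/12 = 58.3%, the Premium plan 5/10 = 50.0% → the Basic plan
Affiliate: the Basic plan 10/86 = 11.6%, the Premium plan 12/67 = 17.9% → the Premium plan
Overall: the Basic plan 35/130 = 26.9%, the Premium plan 32/99 = 32.3% → the Premium plan
Neither sweeps: the Basic plan wins 1 of 4 groups, the Premium plan wins 3. The Premium plan wins overall but not every group — no Simpson reversal.

No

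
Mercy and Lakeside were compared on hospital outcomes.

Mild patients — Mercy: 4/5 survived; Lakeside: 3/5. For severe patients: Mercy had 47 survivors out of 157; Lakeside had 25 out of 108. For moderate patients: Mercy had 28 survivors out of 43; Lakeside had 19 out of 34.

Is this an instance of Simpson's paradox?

Mild: Mercy 4/5 = 80.0%, Lakeside 3/5 = 60.0% → Mercy
Severe: Mercy 47/157 = 29.9%, Lakeside 25/108 = 23.1% → Mercy
Moderate: Mercy 28/43 = 65.1%, Lakeside 19/34 = 55.9% → Mercy
Overall: Mercy 79/205 = 38.5%, Lakeside 47/147 = 32.0% → Mercy
Mercy wins overall and in every case group — no reversal.

No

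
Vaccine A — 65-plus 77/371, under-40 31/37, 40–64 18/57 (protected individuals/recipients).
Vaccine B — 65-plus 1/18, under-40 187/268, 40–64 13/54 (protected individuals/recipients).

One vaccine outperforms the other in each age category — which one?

65-plus: Vaccine A 77/371 = 20.8%, Vaccine B 1/18 = 5.6% → Vaccine A
Under-40: Vaccine A 31/37 = 83.8%, Vaccine B 187/268 = 69.8% → Vaccine A
40–64: Vaccine A 18/57 = 31.6%, Vaccine B 13/54 = 24.1% → Vaccine A
Vaccine A has the higher rate in all 3 groups.

Vaccine A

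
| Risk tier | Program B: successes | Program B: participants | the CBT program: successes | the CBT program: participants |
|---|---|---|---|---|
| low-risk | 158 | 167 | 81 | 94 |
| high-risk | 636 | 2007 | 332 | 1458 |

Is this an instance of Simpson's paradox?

Low-risk: Program B 158/167 = 94.6%, the CBT program 81/94 = 86.2% → Program B
High-risk: Program B 636/2007 = 31.7%, the CBT program 332/1458 = 22.8% → Program B
Overall: Program B 794/2174 = 36.5%, the CBT program 413/1552 = 26.6% → Program B
Program B wins overall and in every risk group — no reversal.

No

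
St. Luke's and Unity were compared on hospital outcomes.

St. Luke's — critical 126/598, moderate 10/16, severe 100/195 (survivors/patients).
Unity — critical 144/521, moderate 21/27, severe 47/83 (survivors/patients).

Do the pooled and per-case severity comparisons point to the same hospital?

Critical: St. Luke's 126/598 = 21.1%, Unity 144/521 = 27.6% → Unity
Moderate: St. Luke's 10/16 = 62.5%, Unity 21/27 = 77.8% → Unity
Severe: St. Luke's 100/195 = 51.3%, Unity 47/83 = 56.6% → Unity
Overall: St. Luke's 236/809 = 29.2%, Unity 212/631 = 33.6% → Unity
Unity wins overall and in every case group — no reversal.

Yes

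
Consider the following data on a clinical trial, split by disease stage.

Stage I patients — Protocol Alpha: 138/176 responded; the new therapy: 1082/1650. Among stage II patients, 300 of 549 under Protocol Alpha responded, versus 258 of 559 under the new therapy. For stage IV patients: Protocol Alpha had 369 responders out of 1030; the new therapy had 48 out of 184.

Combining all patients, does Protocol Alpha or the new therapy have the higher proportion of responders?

the new therapy

Stage I: Protocol Alpha 138/176 = 78.4%, the new therapy 1082/1650 = 65.6% → Protocol Alpha
Stage II: Protocol Alpha 300/549 = 54.6%, the new therapy 258/559 = 46.2% → Protocol Alpha
Stage IV: Protocol Alpha 369/1030 = 35.8%, the new therapy 48/184 = 26.1% → Protocol Alpha
Overall: Protocol Alpha 807/1755 = 46.0%, the new therapy 1388/2393 = 58.0% → the new therapy
(Protocol Alpha wins every disease group but the new therapy wins overall — Protocol Alpha's patients skew toward the low-rate stage IV group.)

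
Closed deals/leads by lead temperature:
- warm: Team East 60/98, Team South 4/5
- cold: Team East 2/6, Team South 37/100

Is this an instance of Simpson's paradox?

Yes

Warm: Team East 60/98 = 61.2%, Team South 4/5 = 80.0% → Team South
Cold: Team East 2/6 = 33.3%, Team South 37/100 = 37.0% → Team South
Overall: Team East 62/104 = 59.6%, Team South 41/105 = 39.0% → Team East
Team South wins each lead group but Team East wins overall — the comparison reverses. Team South's leads skew toward cold, which has a lower base rate.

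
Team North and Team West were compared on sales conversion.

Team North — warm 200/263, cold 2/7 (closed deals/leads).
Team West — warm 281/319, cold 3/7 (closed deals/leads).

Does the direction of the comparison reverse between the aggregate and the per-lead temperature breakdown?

Warm: Team North 200/263 = 76.0%, Team West 281/319 = 88.1% → Team West
Cold: Team North 2/7 = 28.6%, Team West 3/7 = 42.9% → Team West
Overall: Team North 202/270 = 74.8%, Team West 284/326 = 87.1% → Team West
Team West wins overall and in every lead group — no reversal.

No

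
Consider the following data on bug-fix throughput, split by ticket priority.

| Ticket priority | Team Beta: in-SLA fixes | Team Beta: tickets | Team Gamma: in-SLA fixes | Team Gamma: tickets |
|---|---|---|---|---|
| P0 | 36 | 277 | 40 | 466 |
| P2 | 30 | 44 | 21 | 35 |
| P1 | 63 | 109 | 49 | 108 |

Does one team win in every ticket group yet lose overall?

No

P0: Team Beta 36/277 = 13.0%, Team Gamma 40/466 = 8.6% → Team Beta
P2: Team Beta 30/44 = 68.2%, Team Gamma 21/35 = 60.0% → Team Beta
P1: Team Beta 63/109 = 57.8%, Team Gamma 49/108 = 45.4% → Team Beta
Overall: Team Beta 129/430 = 30.0%, Team Gamma 110/609 = 18.1% → Team Beta
Team Beta wins overall and in every ticket group — no reversal.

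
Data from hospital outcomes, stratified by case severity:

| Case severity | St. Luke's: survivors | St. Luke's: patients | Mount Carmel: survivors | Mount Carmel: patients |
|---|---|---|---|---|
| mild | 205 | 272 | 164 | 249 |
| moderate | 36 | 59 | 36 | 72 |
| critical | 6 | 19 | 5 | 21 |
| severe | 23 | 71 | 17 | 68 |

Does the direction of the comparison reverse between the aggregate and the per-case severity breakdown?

Mild: St. Luke's 205/272 = 75.4%, Mount Carmel 164/249 = 65.9% → St. Luke's
Moderate: St. Luke's 36/59 = 61.0%, Mount Carmel 36/72 = 50.0% → St. Luke's
Critical: St. Luke's 6/19 = 31.6%, Mount Carmel 5/21 = 23.8% → St. Luke's
Severe: St. Luke's 23/71 = 32.4%, Mount Carmel 17/68 = 25.0% → St. Luke's
Overall: St. Luke's 270/421 = 64.1%, Mount Carmel 222/410 = 54.1% → St. Luke's
St. Luke's wins overall and in every case group — no reversal.

No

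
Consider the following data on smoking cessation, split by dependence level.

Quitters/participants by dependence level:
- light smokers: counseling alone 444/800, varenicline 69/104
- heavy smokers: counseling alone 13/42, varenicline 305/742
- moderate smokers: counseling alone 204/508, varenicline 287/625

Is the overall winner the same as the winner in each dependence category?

No

Light smokers: counseling alone 444/800 = 55.5%, varenicline 69/104 = 66.3% → varenicline
Heavy smokers: counseling alone 13/42 = 31.0%, varenicline 305/742 = 41.1% → varenicline
Moderate smokers: counseling alone 204/508 = 40.2%, varenicline 287/625 = 45.9% → varenicline
Overall: counseling alone 661/1350 = 49.0%, varenicline 661/1471 = 44.9% → counseling alone
Varenicline wins each dependence group but counseling alone wins overall — the comparison reverses. Varenicline's participants skew toward heavy smokers, which has a lower base rate.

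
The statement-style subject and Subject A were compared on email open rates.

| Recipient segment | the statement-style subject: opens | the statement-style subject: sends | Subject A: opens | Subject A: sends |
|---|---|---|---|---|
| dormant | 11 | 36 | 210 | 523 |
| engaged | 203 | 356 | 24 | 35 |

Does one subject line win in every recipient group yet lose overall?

Yes

Dormant: the statement-style subject 11/36 = 30.6%, Subject A 210/523 = 40.2% → Subject A
Engaged: the statement-style subject 203/356 = 57.0%, Subject A 24/35 = 68.6% → Subject A
Overall: the statement-style subject 214/392 = 54.6%, Subject A 234/558 = 41.9% → the statement-style subject
Subject A wins each recipient group but the statement-style subject wins overall — the comparison reverses. Subject A's sends skew toward dormant, which has a lower base rate.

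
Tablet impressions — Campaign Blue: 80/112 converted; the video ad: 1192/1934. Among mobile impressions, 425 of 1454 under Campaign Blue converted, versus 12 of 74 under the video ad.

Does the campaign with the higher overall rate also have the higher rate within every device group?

No

Tablet: Campaign Blue 80/112 = 71.4%, the video ad 1192/1934 = 61.6% → Campaign Blue
Mobile: Campaign Blue 425/1454 = 29.2%, the video ad 12/74 = 16.2% → Campaign Blue
Overall: Campaign Blue 505/1566 = 32.2%, the video ad 1204/2008 = 60.0% → the video ad
Campaign Blue wins each device group but the video ad wins overall — the comparison reverses. Campaign Blue's impressions skew toward mobile, which has a lower base rate.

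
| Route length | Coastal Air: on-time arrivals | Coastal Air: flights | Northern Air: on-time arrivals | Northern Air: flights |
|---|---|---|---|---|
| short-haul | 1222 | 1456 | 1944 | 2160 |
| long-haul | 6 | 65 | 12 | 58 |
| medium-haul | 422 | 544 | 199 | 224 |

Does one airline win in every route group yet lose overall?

Short-haul: Coastal Air 1222/1456 = 83.9%, Northern Air 1944/2160 = 90.0% → Northern Air
Long-haul: Coastal Air 6/65 = 9.2%, Northern Air 12/58 = 20.7% → Northern Air
Medium-haul: Coastal Air 422/544 = 77.6%, Northern Air 199/224 = 88.8% → Northern Air
Overall: Coastal Air 1650/2065 = 79.9%, Northern Air 2155/2442 = 88.2% → Northern Air
Northern Air wins overall and in every route group — no reversal.

No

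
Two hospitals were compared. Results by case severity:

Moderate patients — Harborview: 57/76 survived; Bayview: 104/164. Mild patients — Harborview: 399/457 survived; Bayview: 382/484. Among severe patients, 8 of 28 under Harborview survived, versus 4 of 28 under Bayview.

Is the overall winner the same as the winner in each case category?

Moderate: Harborview 57/76 = 75.0%, Bayview 104/164 = 63.4% → Harborview
Mild: Harborview 399/457 = 87.3%, Bayview 382/484 = 78.9% → Harborview
Severe: Harborview 8/28 = 28.6%, Bayview 4/28 = 14.3% → Harborview
Overall: Harborview 464/561 = 82.7%, Bayview 490/676 = 72.5% → Harborview
Harborview wins overall and in every case group — no reversal.

Yes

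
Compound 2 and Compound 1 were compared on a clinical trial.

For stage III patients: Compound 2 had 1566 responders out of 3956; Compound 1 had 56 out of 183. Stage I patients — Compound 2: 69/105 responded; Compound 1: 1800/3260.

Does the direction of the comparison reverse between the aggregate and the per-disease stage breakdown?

Stage III: Compound 2 1566/3956 = 39.6%, Compound 1 56/183 = 30.6% → Compound 2
Stage I: Compound 2 69/105 = 65.7%, Compound 1 1800/3260 = 55.2% → Compound 2
Overall: Compound 2 1635/4061 = 40.3%, Compound 1 1856/3443 = 53.9% → Compound 1
Compound 2 wins each disease group but Compound 1 wins overall — the comparison reverses. Compound 2's patients skew toward stage III, which has a lower base rate.

Yes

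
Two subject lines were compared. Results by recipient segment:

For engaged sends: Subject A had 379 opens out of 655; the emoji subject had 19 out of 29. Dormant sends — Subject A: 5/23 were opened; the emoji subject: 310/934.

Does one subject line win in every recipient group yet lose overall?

Yes

Engaged: Subject A 379/655 = 57.9%, the emoji subject 19/29 = 65.5% → the emoji subject
Dormant: Subject A 5/23 = 21.7%, the emoji subject 310/934 = 33.2% → the emoji subject
Overall: Subject A 384/678 = 56.6%, the emoji subject 329/963 = 34.2% → Subject A
The emoji subject wins each recipient group but Subject A wins overall — the comparison reverses. The emoji subject's sends skew toward dormant, which has a lower base rate.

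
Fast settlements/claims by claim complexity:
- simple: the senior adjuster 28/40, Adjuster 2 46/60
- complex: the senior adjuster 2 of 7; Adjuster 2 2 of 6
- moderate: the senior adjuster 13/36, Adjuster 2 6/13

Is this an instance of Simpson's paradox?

Simple: the senior adjuster 28/40 = 70.0%, Adjuster 2 46/60 = 76.7% → Adjuster 2
Complex: the senior adjuster 2/7 = 28.6%, Adjuster 2 2/6 = 33.3% → Adjuster 2
Moderate: the senior adjuster 13/36 = 36.1%, Adjuster 2 6/13 = 46.2% → Adjuster 2
Overall: the senior adjuster 43/83 = 51.8%, Adjuster 2 54/79 = 68.4% → Adjuster 2
Adjuster 2 wins overall and in every claim group — no reversal.

No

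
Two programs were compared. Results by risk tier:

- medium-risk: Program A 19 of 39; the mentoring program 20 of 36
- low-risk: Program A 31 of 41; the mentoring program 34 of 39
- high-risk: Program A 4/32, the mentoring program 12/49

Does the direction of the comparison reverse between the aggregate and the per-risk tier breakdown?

Medium-risk: Program A 19/39 = 48.7%, the mentoring program 20/36 = 55.6% → the mentoring program
Low-risk: Program A 31/41 = 75.6%, the mentoring program 34/39 = 87.2% → the mentoring program
High-risk: Program A 4/32 = 12.5%, the mentoring program 12/49 = 24.5% → the mentoring program
Overall: Program A 54/112 = 48.2%, the mentoring program 66/124 = 53.2% → the mentoring program
The mentoring program wins overall and in every risk group — no reversal.

No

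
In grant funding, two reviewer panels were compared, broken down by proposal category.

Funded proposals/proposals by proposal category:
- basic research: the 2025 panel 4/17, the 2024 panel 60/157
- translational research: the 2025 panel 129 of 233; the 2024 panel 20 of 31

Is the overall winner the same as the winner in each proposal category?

Basic research: the 2025 panel 4/17 = 23.5%, the 2024 panel 60/157 = 38.2% → the 2024 panel
Translational research: the 2025 panel 129/233 = 55.4%, the 2024 panel 20/31 = 64.5% → the 2024 panel
Overall: the 2025 panel 133/250 = 53.2%, the 2024 panel 80/188 = 42.6% → the 2025 panel
The 2024 panel wins each proposal group but the 2025 panel wins overall — the comparison reverses. The 2024 panel's proposals skew toward basic research, which has a lower base rate.

No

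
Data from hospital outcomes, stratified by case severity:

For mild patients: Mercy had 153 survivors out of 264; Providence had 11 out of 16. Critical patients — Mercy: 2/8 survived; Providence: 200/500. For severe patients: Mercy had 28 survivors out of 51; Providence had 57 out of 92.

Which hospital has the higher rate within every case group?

Mild: Mercy 153/264 = 58.0%, Providence 11/16 = 68.8% → Providence
Critical: Mercy 2/8 = 25.0%, Providence 200/500 = 40.0% → Providence
Severe: Mercy 28/51 = 54.9%, Providence 57/92 = 62.0% → Providence
Providence has the higher rate in all 3 groups.

Providence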